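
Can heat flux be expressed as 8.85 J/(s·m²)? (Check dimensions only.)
Yes

heat flux has SI base units: kg / s^3
J/(s·m²) reduces to the same SI base units, so it is a valid unit for heat flux.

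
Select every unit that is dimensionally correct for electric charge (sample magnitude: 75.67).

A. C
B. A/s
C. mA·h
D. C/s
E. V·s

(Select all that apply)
A, C

electric charge has SI base units: A * s

Checking each option against A * s:
  A. C: ✓ matches
  B. A/s: ✗ does not match
  C. mA·h: ✓ matches
  D. C/s: ✗ does not match
  E. V·s: ✗ does not match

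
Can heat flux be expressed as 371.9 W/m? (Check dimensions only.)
No

heat flux has SI base units: kg / s^3
W/m does NOT reduce to kg / s^3; a valid unit for heat flux would be e.g. W/m².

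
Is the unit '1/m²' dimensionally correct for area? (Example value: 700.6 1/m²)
No

area has SI base units: m^2
1/m² does NOT reduce to m^2; a valid unit for area would be e.g. m².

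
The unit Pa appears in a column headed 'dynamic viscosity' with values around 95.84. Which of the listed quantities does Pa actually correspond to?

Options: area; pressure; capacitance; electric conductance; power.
pressure

dynamic viscosity should have units dimensionally equivalent to kg / (m * s) (e.g. Pa·s).
The given unit 'Pa' reduces to kg / (m * s^2). Of the listed options, that is the dimensionality of pressure.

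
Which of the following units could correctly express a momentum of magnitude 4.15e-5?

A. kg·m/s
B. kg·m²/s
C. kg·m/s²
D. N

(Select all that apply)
A

momentum has SI base units: kg * m / s

Checking each option against kg * m / s:
  A. kg·m/s: ✓ matches
  B. kg·m²/s: ✗ does not match
  C. kg·m/s²: ✗ does not match
  D. N: ✗ does not match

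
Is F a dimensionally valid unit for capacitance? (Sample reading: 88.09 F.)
Yes

capacitance has SI base units: A^2 * s^4 / (kg * m^2)
F reduces to the same SI base units, so it is a valid unit for capacitance.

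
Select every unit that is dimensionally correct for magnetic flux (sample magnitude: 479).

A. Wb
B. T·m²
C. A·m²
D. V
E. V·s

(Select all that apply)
A, B, E

magnetic flux has SI base units: kg * m^2 / (A * s^2)

Checking each option against kg * m^2 / (A * s^2):
  A. Wb: ✓ matches
  B. T·m²: ✓ matches
  C. A·m²: ✗ does not match
  D. V: ✗ does not match
  E. V·s: ✓ matches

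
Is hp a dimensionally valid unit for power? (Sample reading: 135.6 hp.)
Yes

power has SI base units: kg * m^2 / s^3
hp reduces to the same SI base units, so it is a valid unit for power.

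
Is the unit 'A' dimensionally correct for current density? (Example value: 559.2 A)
No

current density has SI base units: A / m^2
A does NOT reduce to A / m^2; a valid unit for current density would be e.g. A/m².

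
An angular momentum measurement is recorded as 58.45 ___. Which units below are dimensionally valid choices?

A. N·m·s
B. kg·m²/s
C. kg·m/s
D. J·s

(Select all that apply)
A, B, D

angular momentum has SI base units: kg * m^2 / s

Checking each option against kg * m^2 / s:
  A. N·m·s: ✓ matches
  B. kg·m²/s: ✓ matches
  C. kg·m/s: ✗ does not match
  D. J·s: ✓ matches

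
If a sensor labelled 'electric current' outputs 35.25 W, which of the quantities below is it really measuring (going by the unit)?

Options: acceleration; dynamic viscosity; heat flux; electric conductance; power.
power

electric current should have units dimensionally equivalent to A (e.g. A).
The given unit 'W' reduces to kg * m^2 / s^3. Of the listed options, that is the dimensionality of power.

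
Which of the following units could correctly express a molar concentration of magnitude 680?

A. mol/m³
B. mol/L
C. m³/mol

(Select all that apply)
A, B

molar concentration has SI base units: mol / m^3

Checking each option against mol / m^3:
  A. mol/m³: ✓ matches
  B. mol/L: ✓ matches
  C. m³/mol: ✗ does not match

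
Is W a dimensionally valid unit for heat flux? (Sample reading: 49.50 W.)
No

heat flux has SI base units: kg / s^3
W does NOT reduce to kg / s^3; a valid unit for heat flux would be e.g. W/m².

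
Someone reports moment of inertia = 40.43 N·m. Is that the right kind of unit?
No

moment of inertia has SI base units: kg * m^2
N·m does NOT reduce to kg * m^2; a valid unit for moment of inertia would be e.g. kg·m².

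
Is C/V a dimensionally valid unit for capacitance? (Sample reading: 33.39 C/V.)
Yes

capacitance has SI base units: A^2 * s^4 / (kg * m^2)
C/V reduces to the same SI base units, so it is a valid unit for capacitance.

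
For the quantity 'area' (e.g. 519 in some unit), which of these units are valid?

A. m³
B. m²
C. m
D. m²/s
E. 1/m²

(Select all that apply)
B

area has SI base units: m^2

Checking each option against m^2:
  A. m³: ✗ does not match
  B. m²: ✓ matches
  C. m: ✗ does not match
  D. m²/s: ✗ does not match
  E. 1/m²: ✗ does not match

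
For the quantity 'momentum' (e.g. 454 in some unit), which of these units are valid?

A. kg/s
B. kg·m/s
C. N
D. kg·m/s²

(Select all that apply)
B

momentum has SI base units: kg * m / s

Checking each option against kg * m / s:
  A. kg/s: ✗ does not match
  B. kg·m/s: ✓ matches
  C. N: ✗ does not match
  D. kg·m/s²: ✗ does not match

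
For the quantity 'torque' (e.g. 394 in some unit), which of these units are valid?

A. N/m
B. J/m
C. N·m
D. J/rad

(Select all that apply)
C, D

torque has SI base units: kg * m^2 / s^2

Checking each option against kg * m^2 / s^2:
  A. N/m: ✗ does not match
  B. J/m: ✗ does not match
  C. N·m: ✓ matches
  D. J/rad: ✓ matches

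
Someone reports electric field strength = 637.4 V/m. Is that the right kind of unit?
Yes

electric field strength has SI base units: kg * m / (A * s^3)
V/m reduces to the same SI base units, so it is a valid unit for electric field strength.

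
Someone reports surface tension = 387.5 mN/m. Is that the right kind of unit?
Yes

surface tension has SI base units: kg / s^2
mN/m reduces to the same SI base units, so it is a valid unit for surface tension.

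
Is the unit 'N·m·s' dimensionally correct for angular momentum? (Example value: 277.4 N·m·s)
Yes

angular momentum has SI base units: kg * m^2 / s
N·m·s reduces to the same SI base units, so it is a valid unit for angular momentum.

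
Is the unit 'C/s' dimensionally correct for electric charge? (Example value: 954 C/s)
No

electric charge has SI base units: A * s
C/s does NOT reduce to A * s; a valid unit for electric charge would be e.g. C.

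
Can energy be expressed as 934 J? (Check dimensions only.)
Yes

energy has SI base units: kg * m^2 / s^2
J reduces to the same SI base units, so it is a valid unit for energy.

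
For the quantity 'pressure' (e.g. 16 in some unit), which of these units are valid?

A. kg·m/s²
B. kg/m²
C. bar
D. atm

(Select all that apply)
C, D

pressure has SI base units: kg / (m * s^2)

Checking each option against kg / (m * s^2):
  A. kg·m/s²: ✗ does not match
  B. kg/m²: ✗ does not match
  C. bar: ✓ matches
  D. atm: ✓ matches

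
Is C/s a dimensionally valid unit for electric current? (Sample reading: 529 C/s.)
Yes

electric current has SI base units: A
C/s reduces to the same SI base units, so it is a valid unit for electric current.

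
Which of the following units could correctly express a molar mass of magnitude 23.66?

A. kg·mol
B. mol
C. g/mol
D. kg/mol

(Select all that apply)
C, D

molar mass has SI base units: kg / mol

Checking each option against kg / mol:
  A. kg·mol: ✗ does not match
  B. mol: ✗ does not match
  C. g/mol: ✓ matches
  D. kg/mol: ✓ matches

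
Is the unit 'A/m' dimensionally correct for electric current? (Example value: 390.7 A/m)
No

electric current has SI base units: A
A/m does NOT reduce to A; a valid unit for electric current would be e.g. A.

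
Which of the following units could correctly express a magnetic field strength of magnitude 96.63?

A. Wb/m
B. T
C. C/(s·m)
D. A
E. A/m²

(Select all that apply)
C

magnetic field strength has SI base units: A / m

Checking each option against A / m:
  A. Wb/m: ✗ does not match
  B. T: ✗ does not match
  C. C/(s·m): ✓ matches
  D. A: ✗ does not match
  E. A/m²: ✗ does not match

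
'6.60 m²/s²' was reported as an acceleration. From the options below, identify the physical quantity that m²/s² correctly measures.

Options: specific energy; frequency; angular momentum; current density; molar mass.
specific energy

acceleration should have units dimensionally equivalent to m / s^2 (e.g. m/s²).
The given unit 'm²/s²' reduces to m^2 / s^2. Of the listed options, that is the dimensionality of specific energy.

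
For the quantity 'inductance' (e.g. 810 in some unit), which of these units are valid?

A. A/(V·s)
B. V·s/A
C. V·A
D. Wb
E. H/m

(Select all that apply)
B

inductance has SI base units: kg * m^2 / (A^2 * s^2)

Checking each option against kg * m^2 / (A^2 * s^2):
  A. A/(V·s): ✗ does not match
  B. V·s/A: ✓ matches
  C. V·A: ✗ does not match
  D. Wb: ✗ does not match
  E. H/m: ✗ does not match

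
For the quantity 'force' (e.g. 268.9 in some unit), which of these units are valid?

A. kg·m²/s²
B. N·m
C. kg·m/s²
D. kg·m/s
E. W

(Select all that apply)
C

force has SI base units: kg * m / s^2

Checking each option against kg * m / s^2:
  A. kg·m²/s²: ✗ does not match
  B. N·m: ✗ does not match
  C. kg·m/s²: ✓ matches
  D. kg·m/s: ✗ does not match
  E. W: ✗ does not match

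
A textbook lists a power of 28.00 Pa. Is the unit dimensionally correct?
No

power has SI base units: kg * m^2 / s^3
Pa does NOT reduce to kg * m^2 / s^3; a valid unit for power would be e.g. W.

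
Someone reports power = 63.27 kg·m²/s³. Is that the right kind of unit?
Yes

power has SI base units: kg * m^2 / s^3
kg·m²/s³ reduces to the same SI base units, so it is a valid unit for power.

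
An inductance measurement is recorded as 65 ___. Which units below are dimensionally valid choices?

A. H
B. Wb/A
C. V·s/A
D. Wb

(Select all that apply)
A, B, C

inductance has SI base units: kg * m^2 / (A^2 * s^2)

Checking each option against kg * m^2 / (A^2 * s^2):
  A. H: ✓ matches
  B. Wb/A: ✓ matches
  C. V·s/A: ✓ matches
  D. Wb: ✗ does not match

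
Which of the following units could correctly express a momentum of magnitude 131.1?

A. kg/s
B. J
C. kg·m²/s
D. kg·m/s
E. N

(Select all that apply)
D

momentum has SI base units: kg * m / s

Checking each option against kg * m / s:
  A. kg/s: ✗ does not match
  B. J: ✗ does not match
  C. kg·m²/s: ✗ does not match
  D. kg·m/s: ✓ matches
  E. N: ✗ does not match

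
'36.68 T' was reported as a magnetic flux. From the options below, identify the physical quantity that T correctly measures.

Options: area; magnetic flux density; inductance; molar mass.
magnetic flux density

magnetic flux should have units dimensionally equivalent to kg * m^2 / (A * s^2) (e.g. Wb).
The given unit 'T' reduces to kg / (A * s^2). Of the listed options, that is the dimensionality of magnetic flux density.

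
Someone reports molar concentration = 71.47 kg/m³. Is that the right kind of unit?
No

molar concentration has SI base units: mol / m^3
kg/m³ does NOT reduce to mol / m^3; a valid unit for molar concentration would be e.g. mol/m³.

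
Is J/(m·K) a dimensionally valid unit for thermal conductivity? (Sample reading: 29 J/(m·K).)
No

thermal conductivity has SI base units: kg * m / (s^3 * K)
J/(m·K) does NOT reduce to kg * m / (s^3 * K); a valid unit for thermal conductivity would be e.g. W/(m·K).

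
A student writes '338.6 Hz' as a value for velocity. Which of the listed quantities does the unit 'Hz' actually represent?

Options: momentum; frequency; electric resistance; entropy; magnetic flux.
frequency

velocity should have units dimensionally equivalent to m / s (e.g. m/s).
The given unit 'Hz' reduces to 1 / s. Of the listed options, that is the dimensionality of frequency.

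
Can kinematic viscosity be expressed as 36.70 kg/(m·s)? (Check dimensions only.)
No

kinematic viscosity has SI base units: m^2 / s
kg/(m·s) does NOT reduce to m^2 / s; a valid unit for kinematic viscosity would be e.g. m²/s.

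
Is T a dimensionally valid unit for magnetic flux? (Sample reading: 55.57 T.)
No

magnetic flux has SI base units: kg * m^2 / (A * s^2)
T does NOT reduce to kg * m^2 / (A * s^2); a valid unit for magnetic flux would be e.g. Wb.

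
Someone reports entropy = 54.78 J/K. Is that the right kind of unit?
Yes

entropy has SI base units: kg * m^2 / (s^2 * K)
J/K reduces to the same SI base units, so it is a valid unit for entropy.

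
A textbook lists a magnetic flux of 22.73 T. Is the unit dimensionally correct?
No

magnetic flux has SI base units: kg * m^2 / (A * s^2)
T does NOT reduce to kg * m^2 / (A * s^2); a valid unit for magnetic flux would be e.g. Wb.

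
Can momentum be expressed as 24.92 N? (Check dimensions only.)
No

momentum has SI base units: kg * m / s
N does NOT reduce to kg * m / s; a valid unit for momentum would be e.g. kg·m/s.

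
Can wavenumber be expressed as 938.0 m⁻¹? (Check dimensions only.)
Yes

wavenumber has SI base units: 1 / m
m⁻¹ reduces to the same SI base units, so it is a valid unit for wavenumber.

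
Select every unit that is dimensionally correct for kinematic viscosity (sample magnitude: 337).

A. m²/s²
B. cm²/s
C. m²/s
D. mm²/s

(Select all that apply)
B, C, D

kinematic viscosity has SI base units: m^2 / s

Checking each option against m^2 / s:
  A. m²/s²: ✗ does not match
  B. cm²/s: ✓ matches
  C. m²/s: ✓ matches
  D. mm²/s: ✓ matches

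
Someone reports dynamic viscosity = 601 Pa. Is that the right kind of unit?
No

dynamic viscosity has SI base units: kg / (m * s)
Pa does NOT reduce to kg / (m * s); a valid unit for dynamic viscosity would be e.g. Pa·s.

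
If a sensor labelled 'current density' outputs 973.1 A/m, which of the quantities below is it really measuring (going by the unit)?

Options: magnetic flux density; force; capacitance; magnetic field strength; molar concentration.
magnetic field strength

current density should have units dimensionally equivalent to A / m^2 (e.g. A/m²).
The given unit 'A/m' reduces to A / m. Of the listed options, that is the dimensionality of magnetic field strength.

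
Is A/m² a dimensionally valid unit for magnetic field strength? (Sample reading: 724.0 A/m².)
No

magnetic field strength has SI base units: A / m
A/m² does NOT reduce to A / m; a valid unit for magnetic field strength would be e.g. A/m.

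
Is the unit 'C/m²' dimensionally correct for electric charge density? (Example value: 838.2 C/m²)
No

electric charge density has SI base units: A * s / m^3
C/m² does NOT reduce to A * s / m^3; a valid unit for electric charge density would be e.g. C/m³.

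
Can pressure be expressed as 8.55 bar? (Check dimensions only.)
Yes

pressure has SI base units: kg / (m * s^2)
bar reduces to the same SI base units, so it is a valid unit for pressure.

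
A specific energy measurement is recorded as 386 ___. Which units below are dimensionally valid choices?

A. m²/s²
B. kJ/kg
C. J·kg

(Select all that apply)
A, B

specific energy has SI base units: m^2 / s^2

Checking each option against m^2 / s^2:
  A. m²/s²: ✓ matches
  B. kJ/kg: ✓ matches
  C. J·kg: ✗ does not match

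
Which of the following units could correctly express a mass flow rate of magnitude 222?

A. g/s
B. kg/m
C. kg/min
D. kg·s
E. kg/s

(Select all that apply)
A, C, E

mass flow rate has SI base units: kg / s

Checking each option against kg / s:
  A. g/s: ✓ matches
  B. kg/m: ✗ does not match
  C. kg/min: ✓ matches
  D. kg·s: ✗ does not match
  E. kg/s: ✓ matches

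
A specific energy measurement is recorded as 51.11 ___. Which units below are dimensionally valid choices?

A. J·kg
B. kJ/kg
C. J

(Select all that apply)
B

specific energy has SI base units: m^2 / s^2

Checking each option against m^2 / s^2:
  A. J·kg: ✗ does not match
  B. kJ/kg: ✓ matches
  C. J: ✗ does not match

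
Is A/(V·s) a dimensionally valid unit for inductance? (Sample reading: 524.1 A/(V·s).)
No

inductance has SI base units: kg * m^2 / (A^2 * s^2)
A/(V·s) does NOT reduce to kg * m^2 / (A^2 * s^2); a valid unit for inductance would be e.g. H.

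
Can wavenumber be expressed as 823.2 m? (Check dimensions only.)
No

wavenumber has SI base units: 1 / m
m does NOT reduce to 1 / m; a valid unit for wavenumber would be e.g. 1/m.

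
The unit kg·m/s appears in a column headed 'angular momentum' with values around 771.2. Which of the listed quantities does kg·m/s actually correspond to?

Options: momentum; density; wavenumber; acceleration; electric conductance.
momentum

angular momentum should have units dimensionally equivalent to kg * m^2 / s (e.g. kg·m²/s).
The given unit 'kg·m/s' reduces to kg * m / s. Of the listed options, that is the dimensionality of momentum.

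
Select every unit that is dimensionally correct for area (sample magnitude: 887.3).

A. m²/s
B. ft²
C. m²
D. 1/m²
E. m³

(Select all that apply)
B, C

area has SI base units: m^2

Checking each option against m^2:
  A. m²/s: ✗ does not match
  B. ft²: ✓ matches
  C. m²: ✓ matches
  D. 1/m²: ✗ does not match
  E. m³: ✗ does not match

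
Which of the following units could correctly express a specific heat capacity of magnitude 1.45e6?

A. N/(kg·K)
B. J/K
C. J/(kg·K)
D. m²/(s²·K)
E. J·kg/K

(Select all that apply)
C, D

specific heat capacity has SI base units: m^2 / (s^2 * K)

Checking each option against m^2 / (s^2 * K):
  A. N/(kg·K): ✗ does not match
  B. J/K: ✗ does not match
  C. J/(kg·K): ✓ matches
  D. m²/(s²·K): ✓ matches
  E. J·kg/K: ✗ does not match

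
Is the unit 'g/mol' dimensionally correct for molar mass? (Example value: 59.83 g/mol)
Yes

molar mass has SI base units: kg / mol
g/mol reduces to the same SI base units, so it is a valid unit for molar mass.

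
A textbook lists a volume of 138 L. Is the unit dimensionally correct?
Yes

volume has SI base units: m^3
L reduces to the same SI base units, so it is a valid unit for volume.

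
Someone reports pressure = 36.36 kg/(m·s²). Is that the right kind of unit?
Yes

pressure has SI base units: kg / (m * s^2)
kg/(m·s²) reduces to the same SI base units, so it is a valid unit for pressure.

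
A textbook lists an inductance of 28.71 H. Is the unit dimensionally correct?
Yes

inductance has SI base units: kg * m^2 / (A^2 * s^2)
H reduces to the same SI base units, so it is a valid unit for inductance.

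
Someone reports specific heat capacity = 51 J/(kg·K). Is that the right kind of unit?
Yes

specific heat capacity has SI base units: m^2 / (s^2 * K)
J/(kg·K) reduces to the same SI base units, so it is a valid unit for specific heat capacity.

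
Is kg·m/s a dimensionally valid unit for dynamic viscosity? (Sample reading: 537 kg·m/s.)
No

dynamic viscosity has SI base units: kg / (m * s)
kg·m/s does NOT reduce to kg / (m * s); a valid unit for dynamic viscosity would be e.g. Pa·s.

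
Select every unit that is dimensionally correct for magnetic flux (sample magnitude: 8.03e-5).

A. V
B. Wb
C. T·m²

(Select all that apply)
B, C

magnetic flux has SI base units: kg * m^2 / (A * s^2)

Checking each option against kg * m^2 / (A * s^2):
  A. V: ✗ does not match
  B. Wb: ✓ matches
  C. T·m²: ✓ matches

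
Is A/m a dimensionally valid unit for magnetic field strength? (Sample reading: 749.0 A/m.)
Yes

magnetic field strength has SI base units: A / m
A/m reduces to the same SI base units, so it is a valid unit for magnetic field strength.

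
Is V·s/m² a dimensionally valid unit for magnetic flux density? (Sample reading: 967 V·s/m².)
Yes

magnetic flux density has SI base units: kg / (A * s^2)
V·s/m² reduces to the same SI base units, so it is a valid unit for magnetic flux density.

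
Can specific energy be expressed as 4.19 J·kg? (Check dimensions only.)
No

specific energy has SI base units: m^2 / s^2
J·kg does NOT reduce to m^2 / s^2; a valid unit for specific energy would be e.g. J/kg.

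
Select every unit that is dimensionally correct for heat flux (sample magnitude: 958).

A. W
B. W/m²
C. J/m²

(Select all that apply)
B

heat flux has SI base units: kg / s^3

Checking each option against kg / s^3:
  A. W: ✗ does not match
  B. W/m²: ✓ matches
  C. J/m²: ✗ does not match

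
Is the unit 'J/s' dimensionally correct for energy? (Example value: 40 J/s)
No

energy has SI base units: kg * m^2 / s^2
J/s does NOT reduce to kg * m^2 / s^2; a valid unit for energy would be e.g. J.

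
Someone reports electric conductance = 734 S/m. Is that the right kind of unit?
No

electric conductance has SI base units: A^2 * s^3 / (kg * m^2)
S/m does NOT reduce to A^2 * s^3 / (kg * m^2); a valid unit for electric conductance would be e.g. S.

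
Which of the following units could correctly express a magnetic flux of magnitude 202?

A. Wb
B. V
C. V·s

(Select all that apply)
A, C

magnetic flux has SI base units: kg * m^2 / (A * s^2)

Checking each option against kg * m^2 / (A * s^2):
  A. Wb: ✓ matches
  B. V: ✗ does not match
  C. V·s: ✓ matches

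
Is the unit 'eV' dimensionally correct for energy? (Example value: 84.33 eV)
Yes

energy has SI base units: kg * m^2 / s^2
eV reduces to the same SI base units, so it is a valid unit for energy.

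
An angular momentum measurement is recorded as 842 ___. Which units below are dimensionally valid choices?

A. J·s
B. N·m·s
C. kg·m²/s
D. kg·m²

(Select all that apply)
A, B, C

angular momentum has SI base units: kg * m^2 / s

Checking each option against kg * m^2 / s:
  A. J·s: ✓ matches
  B. N·m·s: ✓ matches
  C. kg·m²/s: ✓ matches
  D. kg·m²: ✗ does not match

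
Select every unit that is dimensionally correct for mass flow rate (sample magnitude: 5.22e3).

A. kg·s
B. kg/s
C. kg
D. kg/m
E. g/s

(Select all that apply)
B, E

mass flow rate has SI base units: kg / s

Checking each option against kg / s:
  A. kg·s: ✗ does not match
  B. kg/s: ✓ matches
  C. kg: ✗ does not match
  D. kg/m: ✗ does not match
  E. g/s: ✓ matches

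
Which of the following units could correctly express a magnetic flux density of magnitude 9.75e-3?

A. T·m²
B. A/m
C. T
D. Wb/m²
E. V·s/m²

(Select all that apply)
C, D, E

magnetic flux density has SI base units: kg / (A * s^2)

Checking each option against kg / (A * s^2):
  A. T·m²: ✗ does not match
  B. A/m: ✗ does not match
  C. T: ✓ matches
  D. Wb/m²: ✓ matches
  E. V·s/m²: ✓ matches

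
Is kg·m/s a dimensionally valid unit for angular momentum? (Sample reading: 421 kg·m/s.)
No

angular momentum has SI base units: kg * m^2 / s
kg·m/s does NOT reduce to kg * m^2 / s; a valid unit for angular momentum would be e.g. kg·m²/s.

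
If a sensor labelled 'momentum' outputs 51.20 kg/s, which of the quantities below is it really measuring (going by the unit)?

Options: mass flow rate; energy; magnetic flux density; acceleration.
mass flow rate

momentum should have units dimensionally equivalent to kg * m / s (e.g. kg·m/s).
The given unit 'kg/s' reduces to kg / s. Of the listed options, that is the dimensionality of mass flow rate.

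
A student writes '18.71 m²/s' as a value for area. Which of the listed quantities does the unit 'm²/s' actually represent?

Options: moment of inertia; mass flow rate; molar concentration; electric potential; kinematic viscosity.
kinematic viscosity

area should have units dimensionally equivalent to m^2 (e.g. m²).
The given unit 'm²/s' reduces to m^2 / s. Of the listed options, that is the dimensionality of kinematic viscosity.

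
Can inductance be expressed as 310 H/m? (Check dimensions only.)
No

inductance has SI base units: kg * m^2 / (A^2 * s^2)
H/m does NOT reduce to kg * m^2 / (A^2 * s^2); a valid unit for inductance would be e.g. H.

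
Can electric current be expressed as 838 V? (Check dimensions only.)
No

electric current has SI base units: A
V does NOT reduce to A; a valid unit for electric current would be e.g. A.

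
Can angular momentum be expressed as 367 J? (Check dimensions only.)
No

angular momentum has SI base units: kg * m^2 / s
J does NOT reduce to kg * m^2 / s; a valid unit for angular momentum would be e.g. kg·m²/s.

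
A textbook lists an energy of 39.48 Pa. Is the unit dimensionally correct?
No

energy has SI base units: kg * m^2 / s^2
Pa does NOT reduce to kg * m^2 / s^2; a valid unit for energy would be e.g. J.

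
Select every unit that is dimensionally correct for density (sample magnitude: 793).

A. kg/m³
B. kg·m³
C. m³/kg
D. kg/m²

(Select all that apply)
A

density has SI base units: kg / m^3

Checking each option against kg / m^3:
  A. kg/m³: ✓ matches
  B. kg·m³: ✗ does not match
  C. m³/kg: ✗ does not match
  D. kg/m²: ✗ does not match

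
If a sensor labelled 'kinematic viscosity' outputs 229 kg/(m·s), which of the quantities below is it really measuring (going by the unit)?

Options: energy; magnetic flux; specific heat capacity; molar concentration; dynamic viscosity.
dynamic viscosity

kinematic viscosity should have units dimensionally equivalent to m^2 / s (e.g. m²/s).
The given unit 'kg/(m·s)' reduces to kg / (m * s). Of the listed options, that is the dimensionality of dynamic viscosity.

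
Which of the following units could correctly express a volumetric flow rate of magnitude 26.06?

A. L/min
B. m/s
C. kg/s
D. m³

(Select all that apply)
A

volumetric flow rate has SI base units: m^3 / s

Checking each option against m^3 / s:
  A. L/min: ✓ matches
  B. m/s: ✗ does not match
  C. kg/s: ✗ does not match
  D. m³: ✗ does not match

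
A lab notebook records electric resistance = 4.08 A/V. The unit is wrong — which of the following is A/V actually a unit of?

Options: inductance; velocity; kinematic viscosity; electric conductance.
electric conductance

electric resistance should have units dimensionally equivalent to kg * m^2 / (A^2 * s^3) (e.g. Ω).
The given unit 'A/V' reduces to A^2 * s^3 / (kg * m^2). Of the listed options, that is the dimensionality of electric conductance.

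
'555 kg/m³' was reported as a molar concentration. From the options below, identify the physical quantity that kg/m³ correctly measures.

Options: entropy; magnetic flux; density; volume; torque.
density

molar concentration should have units dimensionally equivalent to mol / m^3 (e.g. mol/m³).
The given unit 'kg/m³' reduces to kg / m^3. Of the listed options, that is the dimensionality of density.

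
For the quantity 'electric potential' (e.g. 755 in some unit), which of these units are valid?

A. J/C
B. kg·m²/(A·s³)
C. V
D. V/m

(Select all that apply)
A, B, C

electric potential has SI base units: kg * m^2 / (A * s^3)

Checking each option against kg * m^2 / (A * s^3):
  A. J/C: ✓ matches
  B. kg·m²/(A·s³): ✓ matches
  C. V: ✓ matches
  D. V/m: ✗ does not match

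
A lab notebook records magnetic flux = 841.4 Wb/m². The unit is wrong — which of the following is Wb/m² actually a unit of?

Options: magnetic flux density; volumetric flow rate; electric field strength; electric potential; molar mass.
magnetic flux density

magnetic flux should have units dimensionally equivalent to kg * m^2 / (A * s^2) (e.g. Wb).
The given unit 'Wb/m²' reduces to kg / (A * s^2). Of the listed options, that is the dimensionality of magnetic flux density.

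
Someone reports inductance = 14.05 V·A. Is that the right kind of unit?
No

inductance has SI base units: kg * m^2 / (A^2 * s^2)
V·A does NOT reduce to kg * m^2 / (A^2 * s^2); a valid unit for inductance would be e.g. H.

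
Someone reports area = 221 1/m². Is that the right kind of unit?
No

area has SI base units: m^2
1/m² does NOT reduce to m^2; a valid unit for area would be e.g. m².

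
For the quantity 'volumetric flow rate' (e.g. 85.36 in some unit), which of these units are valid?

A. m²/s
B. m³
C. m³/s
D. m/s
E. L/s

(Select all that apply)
C, E

volumetric flow rate has SI base units: m^3 / s

Checking each option against m^3 / s:
  A. m²/s: ✗ does not match
  B. m³: ✗ does not match
  C. m³/s: ✓ matches
  D. m/s: ✗ does not match
  E. L/s: ✓ matches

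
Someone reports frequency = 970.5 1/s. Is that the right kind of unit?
Yes

frequency has SI base units: 1 / s
1/s reduces to the same SI base units, so it is a valid unit for frequency.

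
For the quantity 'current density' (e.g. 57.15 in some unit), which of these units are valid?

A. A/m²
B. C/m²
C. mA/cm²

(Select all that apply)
A, C

current density has SI base units: A / m^2

Checking each option against A / m^2:
  A. A/m²: ✓ matches
  B. C/m²: ✗ does not match
  C. mA/cm²: ✓ matches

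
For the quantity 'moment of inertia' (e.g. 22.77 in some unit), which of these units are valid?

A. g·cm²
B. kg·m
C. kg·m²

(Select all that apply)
A, C

moment of inertia has SI base units: kg * m^2

Checking each option against kg * m^2:
  A. g·cm²: ✓ matches
  B. kg·m: ✗ does not match
  C. kg·m²: ✓ matches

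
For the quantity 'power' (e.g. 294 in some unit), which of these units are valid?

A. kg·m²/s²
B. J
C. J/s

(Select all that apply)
C

power has SI base units: kg * m^2 / s^3

Checking each option against kg * m^2 / s^3:
  A. kg·m²/s²: ✗ does not match
  B. J: ✗ does not match
  C. J/s: ✓ matches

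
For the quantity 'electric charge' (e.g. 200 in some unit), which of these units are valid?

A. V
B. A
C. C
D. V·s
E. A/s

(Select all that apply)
C

electric charge has SI base units: A * s

Checking each option against A * s:
  A. V: ✗ does not match
  B. A: ✗ does not match
  C. C: ✓ matches
  D. V·s: ✗ does not match
  E. A/s: ✗ does not match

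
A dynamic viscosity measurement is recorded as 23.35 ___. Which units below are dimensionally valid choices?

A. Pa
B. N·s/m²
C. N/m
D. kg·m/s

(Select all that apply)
B

dynamic viscosity has SI base units: kg / (m * s)

Checking each option against kg / (m * s):
  A. Pa: ✗ does not match
  B. N·s/m²: ✓ matches
  C. N/m: ✗ does not match
  D. kg·m/s: ✗ does not match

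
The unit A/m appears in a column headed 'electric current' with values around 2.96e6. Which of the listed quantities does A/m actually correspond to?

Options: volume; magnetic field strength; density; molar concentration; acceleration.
magnetic field strength

electric current should have units dimensionally equivalent to A (e.g. A).
The given unit 'A/m' reduces to A / m. Of the listed options, that is the dimensionality of magnetic field strength.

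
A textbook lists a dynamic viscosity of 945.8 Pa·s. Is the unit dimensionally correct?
Yes

dynamic viscosity has SI base units: kg / (m * s)
Pa·s reduces to the same SI base units, so it is a valid unit for dynamic viscosity.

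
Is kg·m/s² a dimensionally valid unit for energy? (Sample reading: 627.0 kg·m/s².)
No

energy has SI base units: kg * m^2 / s^2
kg·m/s² does NOT reduce to kg * m^2 / s^2; a valid unit for energy would be e.g. J.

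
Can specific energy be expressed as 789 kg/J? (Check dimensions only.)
No

specific energy has SI base units: m^2 / s^2
kg/J does NOT reduce to m^2 / s^2; a valid unit for specific energy would be e.g. J/kg.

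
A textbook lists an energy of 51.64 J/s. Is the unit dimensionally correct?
No

energy has SI base units: kg * m^2 / s^2
J/s does NOT reduce to kg * m^2 / s^2; a valid unit for energy would be e.g. J.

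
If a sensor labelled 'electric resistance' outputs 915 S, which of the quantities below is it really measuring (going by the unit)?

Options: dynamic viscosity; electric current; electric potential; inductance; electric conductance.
electric conductance

electric resistance should have units dimensionally equivalent to kg * m^2 / (A^2 * s^3) (e.g. Ω).
The given unit 'S' reduces to A^2 * s^3 / (kg * m^2). Of the listed options, that is the dimensionality of electric conductance.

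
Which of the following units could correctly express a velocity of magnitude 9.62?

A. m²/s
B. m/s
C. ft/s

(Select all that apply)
B, C

velocity has SI base units: m / s

Checking each option against m / s:
  A. m²/s: ✗ does not match
  B. m/s: ✓ matches
  C. ft/s: ✓ matches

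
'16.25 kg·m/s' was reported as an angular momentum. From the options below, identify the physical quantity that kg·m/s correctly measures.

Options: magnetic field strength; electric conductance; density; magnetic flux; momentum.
momentum

angular momentum should have units dimensionally equivalent to kg * m^2 / s (e.g. kg·m²/s).
The given unit 'kg·m/s' reduces to kg * m / s. Of the listed options, that is the dimensionality of momentum.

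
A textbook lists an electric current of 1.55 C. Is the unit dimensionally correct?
No

electric current has SI base units: A
C does NOT reduce to A; a valid unit for electric current would be e.g. A.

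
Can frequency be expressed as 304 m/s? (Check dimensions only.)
No

frequency has SI base units: 1 / s
m/s does NOT reduce to 1 / s; a valid unit for frequency would be e.g. Hz.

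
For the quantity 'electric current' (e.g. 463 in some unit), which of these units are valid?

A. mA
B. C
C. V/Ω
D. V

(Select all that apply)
A, C

electric current has SI base units: A

Checking each option against A:
  A. mA: ✓ matches
  B. C: ✗ does not match
  C. V/Ω: ✓ matches
  D. V: ✗ does not match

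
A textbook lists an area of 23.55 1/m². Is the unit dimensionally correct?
No

area has SI base units: m^2
1/m² does NOT reduce to m^2; a valid unit for area would be e.g. m².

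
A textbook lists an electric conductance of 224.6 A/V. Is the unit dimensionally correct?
Yes

electric conductance has SI base units: A^2 * s^3 / (kg * m^2)
A/V reduces to the same SI base units, so it is a valid unit for electric conductance.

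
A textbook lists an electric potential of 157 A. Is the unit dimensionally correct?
No

electric potential has SI base units: kg * m^2 / (A * s^3)
A does NOT reduce to kg * m^2 / (A * s^3); a valid unit for electric potential would be e.g. V.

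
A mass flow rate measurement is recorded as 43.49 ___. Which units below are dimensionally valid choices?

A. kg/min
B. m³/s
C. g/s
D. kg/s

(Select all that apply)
A, C, D

mass flow rate has SI base units: kg / s

Checking each option against kg / s:
  A. kg/min: ✓ matches
  B. m³/s: ✗ does not match
  C. g/s: ✓ matches
  D. kg/s: ✓ matches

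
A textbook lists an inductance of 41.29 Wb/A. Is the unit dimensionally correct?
Yes

inductance has SI base units: kg * m^2 / (A^2 * s^2)
Wb/A reduces to the same SI base units, so it is a valid unit for inductance.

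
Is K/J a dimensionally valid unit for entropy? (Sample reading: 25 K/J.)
No

entropy has SI base units: kg * m^2 / (s^2 * K)
K/J does NOT reduce to kg * m^2 / (s^2 * K); a valid unit for entropy would be e.g. J/K.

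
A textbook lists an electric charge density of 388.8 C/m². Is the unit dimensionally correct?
No

electric charge density has SI base units: A * s / m^3
C/m² does NOT reduce to A * s / m^3; a valid unit for electric charge density would be e.g. C/m³.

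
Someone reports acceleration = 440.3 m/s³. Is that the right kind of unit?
No

acceleration has SI base units: m / s^2
m/s³ does NOT reduce to m / s^2; a valid unit for acceleration would be e.g. m/s².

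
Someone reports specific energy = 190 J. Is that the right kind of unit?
No

specific energy has SI base units: m^2 / s^2
J does NOT reduce to m^2 / s^2; a valid unit for specific energy would be e.g. J/kg.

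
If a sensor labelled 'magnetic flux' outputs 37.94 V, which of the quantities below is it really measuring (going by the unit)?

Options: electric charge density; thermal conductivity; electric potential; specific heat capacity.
electric potential

magnetic flux should have units dimensionally equivalent to kg * m^2 / (A * s^2) (e.g. Wb).
The given unit 'V' reduces to kg * m^2 / (A * s^3). Of the listed options, that is the dimensionality of electric potential.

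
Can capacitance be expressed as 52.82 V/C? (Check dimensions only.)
No

capacitance has SI base units: A^2 * s^4 / (kg * m^2)
V/C does NOT reduce to A^2 * s^4 / (kg * m^2); a valid unit for capacitance would be e.g. F.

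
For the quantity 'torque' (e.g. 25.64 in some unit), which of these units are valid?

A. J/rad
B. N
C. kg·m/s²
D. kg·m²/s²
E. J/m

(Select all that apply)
A, D

torque has SI base units: kg * m^2 / s^2

Checking each option against kg * m^2 / s^2:
  A. J/rad: ✓ matches
  B. N: ✗ does not match
  C. kg·m/s²: ✗ does not match
  D. kg·m²/s²: ✓ matches
  E. J/m: ✗ does not match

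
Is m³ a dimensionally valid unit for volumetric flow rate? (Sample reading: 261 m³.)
No

volumetric flow rate has SI base units: m^3 / s
m³ does NOT reduce to m^3 / s; a valid unit for volumetric flow rate would be e.g. m³/s.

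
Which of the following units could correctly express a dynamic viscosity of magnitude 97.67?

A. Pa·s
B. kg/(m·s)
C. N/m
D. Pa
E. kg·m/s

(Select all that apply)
A, B

dynamic viscosity has SI base units: kg / (m * s)

Checking each option against kg / (m * s):
  A. Pa·s: ✓ matches
  B. kg/(m·s): ✓ matches
  C. N/m: ✗ does not match
  D. Pa: ✗ does not match
  E. kg·m/s: ✗ does not match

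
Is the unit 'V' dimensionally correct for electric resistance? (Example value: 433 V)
No

electric resistance has SI base units: kg * m^2 / (A^2 * s^3)
V does NOT reduce to kg * m^2 / (A^2 * s^3); a valid unit for electric resistance would be e.g. Ω.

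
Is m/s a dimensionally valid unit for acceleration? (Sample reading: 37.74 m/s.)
No

acceleration has SI base units: m / s^2
m/s does NOT reduce to m / s^2; a valid unit for acceleration would be e.g. m/s².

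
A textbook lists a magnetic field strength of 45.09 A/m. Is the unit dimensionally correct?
Yes

magnetic field strength has SI base units: A / m
A/m reduces to the same SI base units, so it is a valid unit for magnetic field strength.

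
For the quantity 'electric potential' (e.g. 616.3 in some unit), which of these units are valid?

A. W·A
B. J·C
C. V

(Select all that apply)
C

electric potential has SI base units: kg * m^2 / (A * s^3)

Checking each option against kg * m^2 / (A * s^3):
  A. W·A: ✗ does not match
  B. J·C: ✗ does not match
  C. V: ✓ matches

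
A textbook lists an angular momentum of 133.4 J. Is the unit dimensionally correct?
No

angular momentum has SI base units: kg * m^2 / s
J does NOT reduce to kg * m^2 / s; a valid unit for angular momentum would be e.g. kg·m²/s.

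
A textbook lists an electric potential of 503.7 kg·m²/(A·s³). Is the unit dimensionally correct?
Yes

electric potential has SI base units: kg * m^2 / (A * s^3)
kg·m²/(A·s³) reduces to the same SI base units, so it is a valid unit for electric potential.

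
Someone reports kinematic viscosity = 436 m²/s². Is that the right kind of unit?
No

kinematic viscosity has SI base units: m^2 / s
m²/s² does NOT reduce to m^2 / s; a valid unit for kinematic viscosity would be e.g. m²/s.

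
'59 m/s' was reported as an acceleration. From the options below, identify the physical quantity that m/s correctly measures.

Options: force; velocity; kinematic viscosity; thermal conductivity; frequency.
velocity

acceleration should have units dimensionally equivalent to m / s^2 (e.g. m/s²).
The given unit 'm/s' reduces to m / s. Of the listed options, that is the dimensionality of velocity.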